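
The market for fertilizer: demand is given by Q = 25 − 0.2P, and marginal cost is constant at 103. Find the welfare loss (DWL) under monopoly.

DWL = 12.1

Inverting demand: P = 125 − 5Q.
Perfect competition: P = MC = 103, so 125 − 5Q = 103 and Q = 4.4.
A monopolist chooses Q where MR = MC. MR = 125 − 10Q; setting this equal to 103 gives Q = 2.2 and P = 114.
DWL is the triangle between Q = 2.2 and Q = 4.4: ½·(4.4 − 2.2)·(114 − 103) = 12.1.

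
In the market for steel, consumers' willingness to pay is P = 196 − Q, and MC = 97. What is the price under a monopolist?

A monopolist chooses Q where MR = MC. MR = 196 − 2Q; setting this equal to 97 gives Q = 49.5 and P = 146.5.

P = 146.5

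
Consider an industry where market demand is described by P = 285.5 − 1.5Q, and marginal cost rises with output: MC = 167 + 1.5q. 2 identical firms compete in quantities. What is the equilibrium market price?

Cournot with 2 identical firms: the symmetric best-response condition is 285.5 − 4.5q = 167 + 1.5q. Each firm produces q = 19.75, total output Q = 39.5, price P = 226.25.

P = 226.25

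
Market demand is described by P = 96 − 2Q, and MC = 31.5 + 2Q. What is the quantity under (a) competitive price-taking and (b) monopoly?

Competition: Q = 16.125; Monopoly: Q = 10.75

Under competition P = MC: 96 − 2Q = 31.5 + 2Q ⇒ Q = 16.125, P = 63.75.
Monopoly sets MR = MC: 96 − 4Q = 31.5 + 2Q ⇒ Q = 10.75, P = 96 − 2·10.75 = 74.5.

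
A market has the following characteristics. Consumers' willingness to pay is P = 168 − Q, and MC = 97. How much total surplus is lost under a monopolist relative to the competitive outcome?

DWL = 630.125

Competitive firms price at marginal cost: P = 97, giving Q = 71.
Monopoly sets MR = MC: 168 − 2Q = 97 ⇒ Q = 35.5, P = 168 − 35.5 = 132.5.
DWL is the triangle between Q = 35.5 and Q = 71: ½·(71 − 35.5)·(132.5 − 97) = 630.125.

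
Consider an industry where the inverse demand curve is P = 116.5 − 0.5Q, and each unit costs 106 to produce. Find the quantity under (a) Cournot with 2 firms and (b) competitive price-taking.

Cournot: Q = 14; Competition: Q = 21

Cournot with 2 identical firms: the symmetric best-response condition is 116.5 − 1.5q = 106. Each firm produces q = 7, total output Q = 14, price P = 109.5.
Competitive firms price at marginal cost: P = 106, giving Q = 21.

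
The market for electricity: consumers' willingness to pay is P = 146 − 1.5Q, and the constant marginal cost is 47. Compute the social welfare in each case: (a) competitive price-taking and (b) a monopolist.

Under competition P = MC = 47, so Q = (146 − 47)/1.5 = 66.
CS = ½·(146 − 47)·66 = 3267; PS = (47 − 47)·66 = 0; TS = 3267.
Monopoly sets MR = MC: 146 − 3Q = 47 ⇒ Q = 33, P = 146 − 1.5·33 = 96.5.
CS = ½·(146 − 96.5)·33 = 816.75; PS = (96.5 − 47)·33 = 1633.5; TS = 2450.25.

Competition: TS = 3267; Monopoly: TS = 2450.25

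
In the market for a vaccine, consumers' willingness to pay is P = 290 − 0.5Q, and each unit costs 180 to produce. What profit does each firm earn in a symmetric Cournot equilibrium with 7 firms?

In a 7-firm Cournot equilibrium, symmetry and the first-order condition give q = (290 − 180)/(4) = 27.5. So Q = 192.5 and P = 193.75.
Each firm's profit = (193.75 − 180)·27.5 = 378.125.

π_i = 378.125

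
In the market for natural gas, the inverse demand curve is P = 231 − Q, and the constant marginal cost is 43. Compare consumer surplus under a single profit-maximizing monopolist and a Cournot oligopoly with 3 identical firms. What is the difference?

Consumer surplus rises by 5522.5

Monopoly sets MR = MC: 231 − 2Q = 43 ⇒ Q = 94, P = 231 − 94 = 137.
CS = ½·(231 − 137)·94 = 4418.
In a 3-firm Cournot equilibrium, symmetry and the first-order condition give q = (231 − 43)/(4) = 47. So Q = 141 and P = 90.
CS = ½·(231 − 90)·141 = 9940.5.
Change in consumer surplus: 9940.5 − 4418 = 5522.5.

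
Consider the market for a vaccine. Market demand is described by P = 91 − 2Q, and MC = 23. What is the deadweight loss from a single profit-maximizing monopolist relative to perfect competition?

Under competition P = MC = 23, so Q = (91 − 23)/2 = 34.
Monopoly sets MR = MC: 91 − 4Q = 23 ⇒ Q = 17, P = 91 − 2·17 = 57.
DWL is the triangle between Q = 17 and Q = 34: ½·(34 − 17)·(57 − 23) = 289.

DWL = 289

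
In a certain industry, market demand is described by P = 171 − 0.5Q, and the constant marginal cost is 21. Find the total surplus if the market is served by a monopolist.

TS = 16875

A monopolist chooses Q where MR = MC. MR = 171 − Q; setting this equal to 21 gives Q = 150 and P = 96.
CS = ½·(171 − 96)·150 = 5625; PS = (96 − 21)·150 = 11250; TS = 16875.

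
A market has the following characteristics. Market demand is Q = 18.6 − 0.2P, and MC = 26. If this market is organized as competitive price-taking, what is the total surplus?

TS = 448.9

Inverting demand: P = 93 − 5Q.
Perfect competition: P = MC = 26, so 93 − 5Q = 26 and Q = 13.4.
CS = ½·(93 − 26)·13.4 = 448.9; PS = (26 − 26)·13.4 = 0; TS = 448.9.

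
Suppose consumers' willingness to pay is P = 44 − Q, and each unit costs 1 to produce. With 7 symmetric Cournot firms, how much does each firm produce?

q_i = 5.375

Cournot with 7 identical firms: the symmetric best-response condition is 44 − 8q = 1. Each firm produces q = 5.375, total output Q = 37.625, price P = 6.375.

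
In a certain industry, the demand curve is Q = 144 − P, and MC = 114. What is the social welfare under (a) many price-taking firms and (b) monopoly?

Inverting demand: P = 144 − Q.
Perfect competition: P = MC = 114, so 144 − Q = 114 and Q = 30.
CS = ½·(144 − 114)·30 = 450; PS = (114 − 114)·30 = 0; TS = 450.
Monopoly sets MR = MC: 144 − 2Q = 114 ⇒ Q = 15, P = 144 − 15 = 129.
CS = ½·(144 − 129)·15 = 112.5; PS = (129 − 114)·15 = 225; TS = 337.5.

Competition: TS = 450; Monopoly: TS = 337.5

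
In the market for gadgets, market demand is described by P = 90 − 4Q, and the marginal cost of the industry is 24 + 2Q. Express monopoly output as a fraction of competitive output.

A monopolist chooses Q where MR = MC. MR = 90 − 8Q; setting this equal to 24 + 2Q gives Q = 6.6 and P = 63.6.
Competitive equilibrium sets price equal to marginal cost: 90 − 4Q = 24 + 2Q, so Q = 11 and P = 46.
Ratio Q_m/Q_c = 6.6/11 = 0.6.

Q_m/Q_c = 0.6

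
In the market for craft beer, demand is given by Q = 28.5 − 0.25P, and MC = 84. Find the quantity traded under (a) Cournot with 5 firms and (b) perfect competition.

Inverting demand: P = 114 − 4Q.
In a 5-firm Cournot equilibrium, symmetry and the first-order condition give q = (114 − 84)/(24) = 1.25. So Q = 6.25 and P = 89.
Competitive firms price at marginal cost: P = 84, giving Q = 7.5.

Cournot: Q = 6.25; Competition: Q = 7.5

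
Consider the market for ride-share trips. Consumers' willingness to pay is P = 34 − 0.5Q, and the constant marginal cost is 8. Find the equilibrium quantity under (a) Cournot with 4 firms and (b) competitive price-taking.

Cournot: Q = 41.6; Competition: Q = 52

Cournot with 4 identical firms: the symmetric best-response condition is 34 − 2.5q = 8. Each firm produces q = 10.4, total output Q = 41.6, price P = 13.2.
Under competition P = MC = 8, so Q = (34 − 8)/0.5 = 52.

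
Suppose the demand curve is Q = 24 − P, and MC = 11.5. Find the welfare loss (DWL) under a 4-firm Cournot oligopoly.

Inverting demand: P = 24 − Q.
Competitive firms price at marginal cost: P = 11.5, giving Q = 12.5.
Cournot with 4 identical firms: the symmetric best-response condition is 24 − 5q = 11.5. Each firm produces q = 2.5, total output Q = 10, price P = 14.
DWL is the triangle between Q = 10 and Q = 12.5: ½·(12.5 − 10)·(14 − 11.5) = 3.125.

DWL = 3.125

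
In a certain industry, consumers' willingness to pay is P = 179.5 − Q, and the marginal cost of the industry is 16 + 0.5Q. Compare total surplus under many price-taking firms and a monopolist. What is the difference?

Under competition P = MC: 179.5 − Q = 16 + 0.5Q ⇒ Q = 109, P = 70.5.
CS = ½·(179.5 − 70.5)·109 = 5940.5; PS = (70.5·109 − 16·109 − ½·0.5·109²) = 2970.25; TS = 8910.75.
The monopolist equates marginal revenue to marginal cost: 179.5 − 2Q = 16 + 0.5Q, so Q = 65.4. From demand, P = 114.1.
CS = ½·(179.5 − 114.1)·65.4 = 2138.58; PS = (114.1·65.4 − 16·65.4 − ½·0.5·65.4²) = 5346.45; TS = 7485.03.
Change in total surplus: 7485.03 − 8910.75 = −1425.72.

Total surplus falls by 1425.72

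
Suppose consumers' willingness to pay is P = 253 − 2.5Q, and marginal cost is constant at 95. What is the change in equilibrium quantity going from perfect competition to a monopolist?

Equilibrium quantity falls by 31.6

Under competition P = MC = 95, so Q = (253 − 95)/2.5 = 63.2.
Monopoly sets MR = MC: 253 − 5Q = 95 ⇒ Q = 31.6, P = 253 − 2.5·31.6 = 174.
Change in equilibrium quantity: 31.6 − 63.2 = −31.6.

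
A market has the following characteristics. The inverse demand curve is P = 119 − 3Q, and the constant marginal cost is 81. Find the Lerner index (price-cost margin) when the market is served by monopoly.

A monopolist chooses Q where MR = MC. MR = 119 − 6Q; setting this equal to 81 gives Q = 19/3 and P = 100.
Lerner index = (P − MC)/P = (100 − 81)/100 = 0.19.

Lerner index = 0.19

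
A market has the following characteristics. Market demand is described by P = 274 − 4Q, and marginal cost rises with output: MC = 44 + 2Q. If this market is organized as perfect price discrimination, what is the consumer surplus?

Under first-degree price discrimination the firm charges each unit its demand price and produces up to where P = MC, i.e. Q = 115/3. Consumer surplus is zero; producer surplus equals total surplus.
CS = 0.

CS = 0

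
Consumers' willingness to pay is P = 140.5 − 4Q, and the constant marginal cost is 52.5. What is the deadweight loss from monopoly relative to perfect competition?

DWL = 242

Under competition P = MC = 52.5, so Q = (140.5 − 52.5)/4 = 22.
Monopoly sets MR = MC: 140.5 − 8Q = 52.5 ⇒ Q = 11, P = 140.5 − 4·11 = 96.5.
DWL is the triangle between Q = 11 and Q = 22: ½·(22 − 11)·(96.5 − 52.5) = 242.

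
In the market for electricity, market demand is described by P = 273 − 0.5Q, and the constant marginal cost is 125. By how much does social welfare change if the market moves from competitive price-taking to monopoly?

Under competition P = MC = 125, so Q = (273 − 125)/0.5 = 296.
CS = ½·(273 − 125)·296 = 21904; PS = (125 − 125)·296 = 0; TS = 21904.
A monopolist chooses Q where MR = MC. MR = 273 − Q; setting this equal to 125 gives Q = 148 and P = 199.
CS = ½·(273 − 199)·148 = 5476; PS = (199 − 125)·148 = 10952; TS = 16428.
Change in social welfare: 16428 − 21904 = −5476.

Social welfare falls by 5476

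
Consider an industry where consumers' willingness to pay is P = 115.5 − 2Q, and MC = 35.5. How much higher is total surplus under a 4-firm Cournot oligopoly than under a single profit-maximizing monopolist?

Total surplus rises by 336

The monopolist equates marginal revenue to marginal cost: 115.5 − 4Q = 35.5, so Q = 20. From demand, P = 75.5.
CS = ½·(115.5 − 75.5)·20 = 400; PS = (75.5 − 35.5)·20 = 800; TS = 1200.
In a 4-firm Cournot equilibrium, symmetry and the first-order condition give q = (115.5 − 35.5)/(10) = 8. So Q = 32 and P = 51.5.
CS = ½·(115.5 − 51.5)·32 = 1024; PS = (51.5 − 35.5)·32 = 512; TS = 1536.
Change in total surplus: 1536 − 1200 = 336.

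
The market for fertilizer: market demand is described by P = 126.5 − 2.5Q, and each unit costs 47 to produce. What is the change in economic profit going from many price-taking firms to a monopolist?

Economic profit rises by 632.025

Under competition P = MC = 47, so Q = (126.5 − 47)/2.5 = 31.8.
Profit = (47 − 47)·31.8 = 0.
A monopolist chooses Q where MR = MC. MR = 126.5 − 5Q; setting this equal to 47 gives Q = 15.9 and P = 86.75.
Profit = (86.75 − 47)·15.9 = 632.025.
Change in economic profit: 632.025 − 0 = 632.025.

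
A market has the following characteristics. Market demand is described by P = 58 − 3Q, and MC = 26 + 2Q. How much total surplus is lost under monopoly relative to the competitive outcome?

DWL = 14.4

Competitive equilibrium sets price equal to marginal cost: 58 − 3Q = 26 + 2Q, so Q = 6.4 and P = 38.8.
A monopolist chooses Q where MR = MC. MR = 58 − 6Q; setting this equal to 26 + 2Q gives Q = 4 and P = 46.
CS = ½·(58 − 38.8)·6.4 = 61.44; PS = (38.8·6.4 − 26·6.4 − ½·2·6.4²) = 40.96; TS = 102.4.
CS = ½·(58 − 46)·4 = 24; PS = (46·4 − 26·4 − ½·2·4²) = 64; TS = 88.
DWL = 102.4 − 88 = 14.4.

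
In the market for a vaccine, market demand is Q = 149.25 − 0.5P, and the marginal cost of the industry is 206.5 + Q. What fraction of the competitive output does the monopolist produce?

Inverting demand: P = 298.5 − 2Q.
A monopolist chooses Q where MR = MC. MR = 298.5 − 4Q; setting this equal to 206.5 + Q gives Q = 18.4 and P = 261.7.
Competitive equilibrium sets price equal to marginal cost: 298.5 − 2Q = 206.5 + Q, so Q = 92/3 and P = 1423/6.
Ratio Q_m/Q_c = 18.4/(92/3) = 0.6.

Q_m/Q_c = 0.6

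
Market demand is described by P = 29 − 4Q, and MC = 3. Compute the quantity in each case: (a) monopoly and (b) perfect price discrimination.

A monopolist chooses Q where MR = MC. MR = 29 − 8Q; setting this equal to 3 gives Q = 3.25 and P = 16.
Under first-degree price discrimination the firm charges each unit its demand price and produces up to where P = MC, i.e. Q = 6.5. Consumer surplus is zero; producer surplus equals total surplus.

Monopoly: Q = 3.25; Perfect PD: Q = 6.5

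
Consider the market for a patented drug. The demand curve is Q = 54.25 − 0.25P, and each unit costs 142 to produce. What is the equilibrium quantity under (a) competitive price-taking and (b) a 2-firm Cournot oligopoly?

Competition: Q = 18.75; Cournot: Q = 12.5

Inverting demand: P = 217 − 4Q.
Perfect competition: P = MC = 142, so 217 − 4Q = 142 and Q = 18.75.
In a 2-firm Cournot equilibrium, symmetry and the first-order condition give q = (217 − 142)/(12) = 6.25. So Q = 12.5 and P = 167.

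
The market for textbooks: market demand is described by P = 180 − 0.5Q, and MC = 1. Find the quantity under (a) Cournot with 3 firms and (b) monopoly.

In a 3-firm Cournot equilibrium, symmetry and the first-order condition give q = (180 − 1)/(2) = 89.5. So Q = 268.5 and P = 45.75.
The monopolist equates marginal revenue to marginal cost: 180 − Q = 1, so Q = 179. From demand, P = 90.5.

Cournot: Q = 268.5; Monopoly: Q = 179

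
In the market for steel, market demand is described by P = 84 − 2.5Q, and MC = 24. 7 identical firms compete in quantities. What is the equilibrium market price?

P = 31.5

With 7 symmetric Cournot firms, each firm's FOC gives 84 − 20q = 24, so q = 3, Q = 7·3 = 21, and P = 31.5.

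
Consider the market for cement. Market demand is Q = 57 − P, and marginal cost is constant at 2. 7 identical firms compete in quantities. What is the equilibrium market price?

P = 8.875

Inverting demand: P = 57 − Q.
In a 7-firm Cournot equilibrium, symmetry and the first-order condition give q = (57 − 2)/(8) = 6.875. So Q = 48.125 and P = 8.875.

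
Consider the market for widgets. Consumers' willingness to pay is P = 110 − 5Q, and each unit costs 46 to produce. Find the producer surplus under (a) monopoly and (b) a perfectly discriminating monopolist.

Monopoly: PS = 204.8; Perfect PD: PS = 409.6

A monopolist chooses Q where MR = MC. MR = 110 − 10Q; setting this equal to 46 gives Q = 6.4 and P = 78.
PS = (78 − 46)·6.4 = 204.8.
Under first-degree price discrimination the firm charges each unit its demand price and produces up to where P = MC, i.e. Q = 12.8. Consumer surplus is zero; producer surplus equals total surplus.
PS = ½·(110 − 46)·12.8 = 409.6.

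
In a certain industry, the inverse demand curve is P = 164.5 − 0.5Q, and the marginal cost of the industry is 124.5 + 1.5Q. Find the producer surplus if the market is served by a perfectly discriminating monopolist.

PS = 400

With perfect price discrimination, output is the efficient level Q = 20 (where demand meets MC), but every buyer pays their willingness to pay: CS = 0 and PS = total surplus.
PS = ½·(164.5 − 124.5)·20 = 400.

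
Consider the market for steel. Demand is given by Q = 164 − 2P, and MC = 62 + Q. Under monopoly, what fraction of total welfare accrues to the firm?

Inverting demand: P = 82 − 0.5Q.
Monopoly sets MR = MC: 82 − Q = 62 + Q ⇒ Q = 10, P = 82 − 0.5·10 = 77.
CS = ½·(82 − 77)·10 = 25.
PS = P·Q − VC(Q) = 77·10 − (62·10 + ½·1·10²) = 100.
Share captured = PS/TS = 100/125 = 0.8.

PS/TS = 0.8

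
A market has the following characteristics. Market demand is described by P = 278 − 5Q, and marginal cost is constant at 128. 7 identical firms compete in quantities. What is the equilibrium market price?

In a 7-firm Cournot equilibrium, symmetry and the first-order condition give q = (278 − 128)/(40) = 3.75. So Q = 26.25 and P = 146.75.

P = 146.75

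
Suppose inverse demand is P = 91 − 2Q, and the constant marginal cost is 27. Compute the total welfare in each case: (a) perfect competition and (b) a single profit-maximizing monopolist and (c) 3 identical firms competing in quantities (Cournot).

Competitive firms price at marginal cost: P = 27, giving Q = 32.
CS = ½·(91 − 27)·32 = 1024; PS = (27 − 27)·32 = 0; TS = 1024.
The monopolist equates marginal revenue to marginal cost: 91 − 4Q = 27, so Q = 16. From demand, P = 59.
CS = ½·(91 − 59)·16 = 256; PS = (59 − 27)·16 = 512; TS = 768.
In a 3-firm Cournot equilibrium, symmetry and the first-order condition give q = (91 − 27)/(8) = 8. So Q = 24 and P = 43.
CS = ½·(91 − 43)·24 = 576; PS = (43 − 27)·24 = 384; TS = 960.

Competition: TS = 1024; Monopoly: TS = 768; Cournot: TS = 960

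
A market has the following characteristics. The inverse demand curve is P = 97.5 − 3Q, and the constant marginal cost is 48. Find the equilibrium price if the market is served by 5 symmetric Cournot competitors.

With 5 symmetric Cournot firms, each firm's FOC gives 97.5 − 18q = 48, so q = 2.75, Q = 5·2.75 = 13.75, and P = 56.25.

P = 56.25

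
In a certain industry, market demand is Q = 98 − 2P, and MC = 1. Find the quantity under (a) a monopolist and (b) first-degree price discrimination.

Inverting demand: P = 49 − 0.5Q.
The monopolist equates marginal revenue to marginal cost: 49 − Q = 1, so Q = 48. From demand, P = 25.
With perfect price discrimination, output is the efficient level Q = 96 (where demand meets MC), but every buyer pays their willingness to pay: CS = 0 and PS = total surplus.

Monopoly: Q = 48; Perfect PD: Q = 96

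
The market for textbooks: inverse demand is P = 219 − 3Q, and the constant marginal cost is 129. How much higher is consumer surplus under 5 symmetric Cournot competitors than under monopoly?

CS rises by 600

Monopoly sets MR = MC: 219 − 6Q = 129 ⇒ Q = 15, P = 219 − 3·15 = 174.
CS = ½·(219 − 174)·15 = 337.5.
Cournot with 5 identical firms: the symmetric best-response condition is 219 − 18q = 129. Each firm produces q = 5, total output Q = 25, price P = 144.
CS = ½·(219 − 144)·25 = 937.5.
Change in consumer surplus: 937.5 − 337.5 = 600.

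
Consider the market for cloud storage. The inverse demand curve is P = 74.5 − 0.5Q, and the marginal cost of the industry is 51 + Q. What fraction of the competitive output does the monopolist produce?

Q_m/Q_c = 0.75

A monopolist chooses Q where MR = MC. MR = 74.5 − Q; setting this equal to 51 + Q gives Q = 11.75 and P = 68.625.
Under competition P = MC: 74.5 − 0.5Q = 51 + Q ⇒ Q = 47/3, P = 200/3.
Ratio Q_m/Q_c = 11.75/(47/3) = 0.75.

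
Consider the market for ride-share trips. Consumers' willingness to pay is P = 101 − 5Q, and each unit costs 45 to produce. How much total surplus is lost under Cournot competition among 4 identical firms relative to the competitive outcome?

Competitive firms price at marginal cost: P = 45, giving Q = 11.2.
Cournot with 4 identical firms: the symmetric best-response condition is 101 − 25q = 45. Each firm produces q = 2.24, total output Q = 8.96, price P = 56.2.
DWL is the triangle between Q = 8.96 and Q = 11.2: ½·(11.2 − 8.96)·(56.2 − 45) = 12.544.

DWL = 12.544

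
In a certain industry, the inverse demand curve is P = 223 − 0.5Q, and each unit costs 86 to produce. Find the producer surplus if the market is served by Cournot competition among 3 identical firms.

With 3 symmetric Cournot firms, each firm's FOC gives 223 − 2q = 86, so q = 68.5, Q = 3·68.5 = 205.5, and P = 120.25.
PS = (120.25 − 86)·205.5 = 7038.375.

PS = 7038.375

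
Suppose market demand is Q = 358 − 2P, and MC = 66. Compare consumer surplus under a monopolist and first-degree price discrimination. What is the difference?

Inverting demand: P = 179 − 0.5Q.
A monopolist chooses Q where MR = MC. MR = 179 − Q; setting this equal to 66 gives Q = 113 and P = 122.5.
CS = ½·(179 − 122.5)·113 = 3192.25.
Under first-degree price discrimination the firm charges each unit its demand price and produces up to where P = MC, i.e. Q = 226. Consumer surplus is zero; producer surplus equals total surplus.
CS = 0.
Change in consumer surplus: 0 − 3192.25 = −3192.25.

CS falls by 3192.25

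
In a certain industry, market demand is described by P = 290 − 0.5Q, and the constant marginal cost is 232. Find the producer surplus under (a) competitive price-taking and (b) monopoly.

Competition: PS = 0; Monopoly: PS = 1682

Under competition P = MC = 232, so Q = (290 − 232)/0.5 = 116.
PS = (232 − 232)·116 = 0.
A monopolist chooses Q where MR = MC. MR = 290 − Q; setting this equal to 232 gives Q = 58 and P = 261.
PS = (261 − 232)·58 = 1682.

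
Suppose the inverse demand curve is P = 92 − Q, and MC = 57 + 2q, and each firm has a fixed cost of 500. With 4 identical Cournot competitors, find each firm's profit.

π_i = −450

Cournot with 4 identical firms: the symmetric best-response condition is 92 − 5q = 57 + 2q. Each firm produces q = 5, total output Q = 20, price P = 72.
Each firm's profit = 72·5 − (57·5 + ½·2·5²) − 500 = −450.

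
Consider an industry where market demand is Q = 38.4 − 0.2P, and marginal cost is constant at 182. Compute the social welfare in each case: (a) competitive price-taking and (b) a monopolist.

Inverting demand: P = 192 − 5Q.
Under competition P = MC = 182, so Q = (192 − 182)/5 = 2.
CS = ½·(192 − 182)·2 = 10; PS = (182 − 182)·2 = 0; TS = 10.
Monopoly sets MR = MC: 192 − 10Q = 182 ⇒ Q = 1, P = 192 − 5·1 = 187.
CS = ½·(192 − 187)·1 = 2.5; PS = (187 − 182)·1 = 5; TS = 7.5.

Competition: TS = 10; Monopoly: TS = 7.5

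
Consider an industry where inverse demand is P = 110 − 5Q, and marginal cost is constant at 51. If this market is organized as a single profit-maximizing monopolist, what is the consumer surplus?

The monopolist equates marginal revenue to marginal cost: 110 − 10Q = 51, so Q = 5.9. From demand, P = 80.5.
CS = ½·(110 − 80.5)·5.9 = 87.025.

CS = 87.025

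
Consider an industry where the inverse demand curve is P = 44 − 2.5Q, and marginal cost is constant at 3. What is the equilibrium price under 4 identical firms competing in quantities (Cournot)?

In a 4-firm Cournot equilibrium, symmetry and the first-order condition give q = (44 − 3)/(12.5) = 3.28. So Q = 13.12 and P = 11.2.

P = 11.2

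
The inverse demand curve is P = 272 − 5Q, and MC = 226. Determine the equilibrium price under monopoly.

P = 249

The monopolist equates marginal revenue to marginal cost: 272 − 10Q = 226, so Q = 4.6. From demand, P = 249.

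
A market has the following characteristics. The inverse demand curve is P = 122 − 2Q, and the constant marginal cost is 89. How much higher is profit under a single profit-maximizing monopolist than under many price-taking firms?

Profit rises by 136.125

Competitive firms price at marginal cost: P = 89, giving Q = 16.5.
Profit = (89 − 89)·16.5 = 0.
The monopolist equates marginal revenue to marginal cost: 122 − 4Q = 89, so Q = 8.25. From demand, P = 105.5.
Profit = (105.5 − 89)·8.25 = 136.125.
Change in profit: 136.125 − 0 = 136.125.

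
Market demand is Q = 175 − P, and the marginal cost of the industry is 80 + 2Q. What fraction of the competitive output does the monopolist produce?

Q_m/Q_c = 0.75

Inverting demand: P = 175 − Q.
The monopolist equates marginal revenue to marginal cost: 175 − 2Q = 80 + 2Q, so Q = 23.75. From demand, P = 151.25.
Under competition P = MC: 175 − Q = 80 + 2Q ⇒ Q = 95/3, P = 430/3.
Ratio Q_m/Q_c = 23.75/(95/3) = 0.75.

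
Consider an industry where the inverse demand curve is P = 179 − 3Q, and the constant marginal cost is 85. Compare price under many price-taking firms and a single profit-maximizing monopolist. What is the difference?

Price rises by 47

Competitive firms price at marginal cost: P = 85, giving Q = 94/3.
Monopoly sets MR = MC: 179 − 6Q = 85 ⇒ Q = 47/3, P = 179 − 3·47/3 = 132.
Change in price: 132 − 85 = 47.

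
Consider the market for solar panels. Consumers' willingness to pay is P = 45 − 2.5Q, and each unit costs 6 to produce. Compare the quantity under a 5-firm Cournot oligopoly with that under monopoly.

With 5 symmetric Cournot firms, each firm's FOC gives 45 − 15q = 6, so q = 2.6, Q = 5·2.6 = 13, and P = 12.5.
A monopolist chooses Q where MR = MC. MR = 45 − 5Q; setting this equal to 6 gives Q = 7.8 and P = 25.5.

Cournot: Q = 13; Monopoly: Q = 7.8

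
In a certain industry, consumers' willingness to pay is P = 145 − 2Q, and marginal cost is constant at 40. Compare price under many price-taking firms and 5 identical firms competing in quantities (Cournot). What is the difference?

P rises by 17.5

Perfect competition: P = MC = 40, so 145 − 2Q = 40 and Q = 52.5.
In a 5-firm Cournot equilibrium, symmetry and the first-order condition give q = (145 − 40)/(12) = 8.75. So Q = 43.75 and P = 57.5.
Change in price: 57.5 − 40 = 17.5.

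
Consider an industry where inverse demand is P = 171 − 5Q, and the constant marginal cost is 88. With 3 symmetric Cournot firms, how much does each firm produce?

q_i = 4.15

In a 3-firm Cournot equilibrium, symmetry and the first-order condition give q = (171 − 88)/(20) = 4.15. So Q = 12.45 and P = 108.75.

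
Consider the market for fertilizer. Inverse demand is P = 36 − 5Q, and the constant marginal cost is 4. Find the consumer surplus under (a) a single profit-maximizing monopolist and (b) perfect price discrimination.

Monopoly: CS = 25.6; Perfect PD: CS = 0

A monopolist chooses Q where MR = MC. MR = 36 − 10Q; setting this equal to 4 gives Q = 3.2 and P = 20.
CS = ½·(36 − 20)·3.2 = 25.6.
Under first-degree price discrimination the firm charges each unit its demand price and produces up to where P = MC, i.e. Q = 6.4. Consumer surplus is zero; producer surplus equals total surplus.
CS = 0.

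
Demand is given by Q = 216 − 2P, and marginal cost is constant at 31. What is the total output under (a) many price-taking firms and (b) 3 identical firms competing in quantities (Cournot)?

Competition: Q = 154; Cournot: Q = 115.5

Inverting demand: P = 108 − 0.5Q.
Perfect competition: P = MC = 31, so 108 − 0.5Q = 31 and Q = 154.
With 3 symmetric Cournot firms, each firm's FOC gives 108 − 2q = 31, so q = 38.5, Q = 3·38.5 = 115.5, and P = 50.25.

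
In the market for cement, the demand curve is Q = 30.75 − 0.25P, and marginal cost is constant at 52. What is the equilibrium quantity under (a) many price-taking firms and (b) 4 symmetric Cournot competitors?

Inverting demand: P = 123 − 4Q.
Competitive firms price at marginal cost: P = 52, giving Q = 17.75.
In a 4-firm Cournot equilibrium, symmetry and the first-order condition give q = (123 − 52)/(20) = 3.55. So Q = 14.2 and P = 66.2.

Competition: Q = 17.75; Cournot: Q = 14.2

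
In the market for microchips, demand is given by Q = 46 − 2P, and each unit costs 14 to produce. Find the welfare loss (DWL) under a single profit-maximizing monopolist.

Inverting demand: P = 23 − 0.5Q.
Competitive firms price at marginal cost: P = 14, giving Q = 18.
A monopolist chooses Q where MR = MC. MR = 23 − Q; setting this equal to 14 gives Q = 9 and P = 18.5.
DWL is the triangle between Q = 9 and Q = 18: ½·(18 − 9)·(18.5 − 14) = 20.25.

DWL = 20.25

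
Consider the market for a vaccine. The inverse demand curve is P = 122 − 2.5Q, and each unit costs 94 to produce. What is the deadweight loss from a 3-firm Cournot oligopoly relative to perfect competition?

Perfect competition: P = MC = 94, so 122 − 2.5Q = 94 and Q = 11.2.
In a 3-firm Cournot equilibrium, symmetry and the first-order condition give q = (122 − 94)/(10) = 2.8. So Q = 8.4 and P = 101.
DWL is the triangle between Q = 8.4 and Q = 11.2: ½·(11.2 − 8.4)·(101 − 94) = 9.8.

DWL = 9.8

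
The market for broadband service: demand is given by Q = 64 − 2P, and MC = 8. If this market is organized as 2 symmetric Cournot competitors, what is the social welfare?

Inverting demand: P = 32 − 0.5Q.
Cournot with 2 identical firms: the symmetric best-response condition is 32 − 1.5q = 8. Each firm produces q = 16, total output Q = 32, price P = 16.
CS = ½·(32 − 16)·32 = 256; PS = (16 − 8)·32 = 256; TS = 512.

TS = 512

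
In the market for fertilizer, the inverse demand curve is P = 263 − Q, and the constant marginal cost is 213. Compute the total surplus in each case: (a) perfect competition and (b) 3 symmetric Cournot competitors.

Competition: TS = 1250; Cournot: TS = 1171.875

Competitive firms price at marginal cost: P = 213, giving Q = 50.
CS = ½·(263 − 213)·50 = 1250; PS = (213 − 213)·50 = 0; TS = 1250.
In a 3-firm Cournot equilibrium, symmetry and the first-order condition give q = (263 − 213)/(4) = 12.5. So Q = 37.5 and P = 225.5.
CS = ½·(263 − 225.5)·37.5 = 703.125; PS = (225.5 − 213)·37.5 = 468.75; TS = 1171.875.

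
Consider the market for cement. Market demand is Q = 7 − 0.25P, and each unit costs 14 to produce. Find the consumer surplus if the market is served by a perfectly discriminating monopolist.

CS = 0

Inverting demand: P = 28 − 4Q.
Under first-degree price discrimination the firm charges each unit its demand price and produces up to where P = MC, i.e. Q = 3.5. Consumer surplus is zero; producer surplus equals total surplus.
CS = 0.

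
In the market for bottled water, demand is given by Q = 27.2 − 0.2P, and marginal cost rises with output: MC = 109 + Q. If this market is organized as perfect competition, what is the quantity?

Inverting demand: P = 136 − 5Q.
Under competition P = MC: 136 − 5Q = 109 + Q ⇒ Q = 4.5, P = 113.5.

Q = 4.5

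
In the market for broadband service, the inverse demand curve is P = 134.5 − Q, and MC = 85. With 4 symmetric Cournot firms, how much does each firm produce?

q_i = 9.9

With 4 symmetric Cournot firms, each firm's FOC gives 134.5 − 5q = 85, so q = 9.9, Q = 4·9.9 = 39.6, and P = 94.9.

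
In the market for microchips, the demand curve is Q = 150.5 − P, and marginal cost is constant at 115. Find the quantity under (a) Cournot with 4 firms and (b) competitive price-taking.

Inverting demand: P = 150.5 − Q.
Cournot with 4 identical firms: the symmetric best-response condition is 150.5 − 5q = 115. Each firm produces q = 7.1, total output Q = 28.4, price P = 122.1.
Competitive firms price at marginal cost: P = 115, giving Q = 35.5.

Cournot: Q = 28.4; Competition: Q = 35.5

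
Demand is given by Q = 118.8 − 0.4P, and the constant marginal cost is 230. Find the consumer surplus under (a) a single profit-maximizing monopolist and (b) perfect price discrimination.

Monopoly: CS = 224.45; Perfect PD: CS = 0

Inverting demand: P = 297 − 2.5Q.
A monopolist chooses Q where MR = MC. MR = 297 − 5Q; setting this equal to 230 gives Q = 13.4 and P = 263.5.
CS = ½·(297 − 263.5)·13.4 = 224.45.
A perfectly discriminating monopolist sells every unit with P(Q) ≥ MC(Q), so output equals the competitive quantity Q = 26.8. Each buyer pays their reservation price, so CS = 0 and the firm captures all surplus.
CS = 0.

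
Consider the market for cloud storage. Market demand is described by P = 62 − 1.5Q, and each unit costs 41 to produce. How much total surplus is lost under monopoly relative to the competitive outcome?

Perfect competition: P = MC = 41, so 62 − 1.5Q = 41 and Q = 14.
The monopolist equates marginal revenue to marginal cost: 62 − 3Q = 41, so Q = 7. From demand, P = 51.5.
DWL is the triangle between Q = 7 and Q = 14: ½·(14 − 7)·(51.5 − 41) = 36.75.

DWL = 36.75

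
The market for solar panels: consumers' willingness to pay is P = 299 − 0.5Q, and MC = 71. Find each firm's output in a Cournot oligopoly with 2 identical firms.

q_i = 152

Cournot with 2 identical firms: the symmetric best-response condition is 299 − 1.5q = 71. Each firm produces q = 152, total output Q = 304, price P = 147.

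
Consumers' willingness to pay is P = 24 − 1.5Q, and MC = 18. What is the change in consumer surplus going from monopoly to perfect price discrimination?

Consumer surplus falls by 3

The monopolist equates marginal revenue to marginal cost: 24 − 3Q = 18, so Q = 2. From demand, P = 21.
CS = ½·(24 − 21)·2 = 3.
Under first-degree price discrimination the firm charges each unit its demand price and produces up to where P = MC, i.e. Q = 4. Consumer surplus is zero; producer surplus equals total surplus.
CS = 0.
Change in consumer surplus: 0 − 3 = −3.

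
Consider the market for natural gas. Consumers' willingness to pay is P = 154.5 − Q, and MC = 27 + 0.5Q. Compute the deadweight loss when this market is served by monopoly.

Competitive equilibrium sets price equal to marginal cost: 154.5 − Q = 27 + 0.5Q, so Q = 85 and P = 69.5.
A monopolist chooses Q where MR = MC. MR = 154.5 − 2Q; setting this equal to 27 + 0.5Q gives Q = 51 and P = 103.5.
CS = ½·(154.5 − 69.5)·85 = 3612.5; PS = (69.5·85 − 27·85 − ½·0.5·85²) = 1806.25; TS = 5418.75.
CS = ½·(154.5 − 103.5)·51 = 1300.5; PS = (103.5·51 − 27·51 − ½·0.5·51²) = 3251.25; TS = 4551.75.
DWL = 5418.75 − 4551.75 = 867.

DWL = 867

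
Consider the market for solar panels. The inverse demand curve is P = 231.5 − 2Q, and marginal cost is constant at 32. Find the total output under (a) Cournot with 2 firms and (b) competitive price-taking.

Cournot: Q = 66.5; Competition: Q = 99.75

In a 2-firm Cournot equilibrium, symmetry and the first-order condition give q = (231.5 − 32)/(6) = 33.25. So Q = 66.5 and P = 98.5.
Competitive firms price at marginal cost: P = 32, giving Q = 99.75.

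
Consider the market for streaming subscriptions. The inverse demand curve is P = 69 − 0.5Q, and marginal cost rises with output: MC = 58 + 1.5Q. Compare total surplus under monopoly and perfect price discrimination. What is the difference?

A monopolist chooses Q where MR = MC. MR = 69 − Q; setting this equal to 58 + 1.5Q gives Q = 4.4 and P = 66.8.
CS = ½·(69 − 66.8)·4.4 = 4.84; PS = (66.8·4.4 − 58·4.4 − ½·1.5·4.4²) = 24.2; TS = 29.04.
Under first-degree price discrimination the firm charges each unit its demand price and produces up to where P = MC, i.e. Q = 5.5. Consumer surplus is zero; producer surplus equals total surplus.
TS = 30.25 (equal to competitive TS).
Change in total surplus: 30.25 − 29.04 = 1.21.

Total surplus rises by 1.21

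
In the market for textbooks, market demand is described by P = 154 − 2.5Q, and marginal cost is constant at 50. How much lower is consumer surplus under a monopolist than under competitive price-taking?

Perfect competition: P = MC = 50, so 154 − 2.5Q = 50 and Q = 41.6.
CS = ½·(154 − 50)·41.6 = 2163.2.
A monopolist chooses Q where MR = MC. MR = 154 − 5Q; setting this equal to 50 gives Q = 20.8 and P = 102.
CS = ½·(154 − 102)·20.8 = 540.8.
Change in consumer surplus: 540.8 − 2163.2 = −1622.4.

Consumer surplus falls by 1622.4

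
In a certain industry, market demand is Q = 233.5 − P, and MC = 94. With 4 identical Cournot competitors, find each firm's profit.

Inverting demand: P = 233.5 − Q.
In a 4-firm Cournot equilibrium, symmetry and the first-order condition give q = (233.5 − 94)/(5) = 27.9. So Q = 111.6 and P = 121.9.
Each firm's profit = (121.9 − 94)·27.9 = 778.41.

π_i = 778.41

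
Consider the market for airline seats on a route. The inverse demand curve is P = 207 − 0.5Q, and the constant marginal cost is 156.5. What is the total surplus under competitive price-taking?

Competitive firms price at marginal cost: P = 156.5, giving Q = 101.
CS = ½·(207 − 156.5)·101 = 2550.25; PS = (156.5 − 156.5)·101 = 0; TS = 2550.25.

TS = 2550.25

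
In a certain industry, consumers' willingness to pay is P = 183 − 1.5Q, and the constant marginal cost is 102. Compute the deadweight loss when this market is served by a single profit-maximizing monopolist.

Under competition P = MC = 102, so Q = (183 − 102)/1.5 = 54.
A monopolist chooses Q where MR = MC. MR = 183 − 3Q; setting this equal to 102 gives Q = 27 and P = 142.5.
DWL is the triangle between Q = 27 and Q = 54: ½·(54 − 27)·(142.5 − 102) = 546.75.

DWL = 546.75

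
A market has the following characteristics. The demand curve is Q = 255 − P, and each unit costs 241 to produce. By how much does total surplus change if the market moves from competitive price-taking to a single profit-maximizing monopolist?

Inverting demand: P = 255 − Q.
Competitive firms price at marginal cost: P = 241, giving Q = 14.
CS = ½·(255 − 241)·14 = 98; PS = (241 − 241)·14 = 0; TS = 98.
A monopolist chooses Q where MR = MC. MR = 255 − 2Q; setting this equal to 241 gives Q = 7 and P = 248.
CS = ½·(255 − 248)·7 = 24.5; PS = (248 − 241)·7 = 49; TS = 73.5.
Change in total surplus: 73.5 − 98 = −24.5.

TS falls by 24.5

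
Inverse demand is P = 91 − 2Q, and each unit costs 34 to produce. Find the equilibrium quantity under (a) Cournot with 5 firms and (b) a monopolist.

Cournot: Q = 23.75; Monopoly: Q = 14.25

With 5 symmetric Cournot firms, each firm's FOC gives 91 − 12q = 34, so q = 4.75, Q = 5·4.75 = 23.75, and P = 43.5.
A monopolist chooses Q where MR = MC. MR = 91 − 4Q; setting this equal to 34 gives Q = 14.25 and P = 62.5.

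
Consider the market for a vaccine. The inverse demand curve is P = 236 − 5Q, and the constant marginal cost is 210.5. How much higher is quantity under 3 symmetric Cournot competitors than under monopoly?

The monopolist equates marginal revenue to marginal cost: 236 − 10Q = 210.5, so Q = 2.55. From demand, P = 223.25.
In a 3-firm Cournot equilibrium, symmetry and the first-order condition give q = (236 − 210.5)/(20) = 1.275. So Q = 3.825 and P = 216.875.
Change in quantity: 3.825 − 2.55 = 1.275.

Quantity rises by 1.275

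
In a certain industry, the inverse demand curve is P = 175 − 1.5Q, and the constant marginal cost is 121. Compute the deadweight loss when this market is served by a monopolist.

DWL = 243

Competitive firms price at marginal cost: P = 121, giving Q = 36.
The monopolist equates marginal revenue to marginal cost: 175 − 3Q = 121, so Q = 18. From demand, P = 148.
DWL is the triangle between Q = 18 and Q = 36: ½·(36 − 18)·(148 − 121) = 243.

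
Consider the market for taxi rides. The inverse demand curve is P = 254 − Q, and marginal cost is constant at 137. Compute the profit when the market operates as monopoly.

The monopolist equates marginal revenue to marginal cost: 254 − 2Q = 137, so Q = 58.5. From demand, P = 195.5.
Profit = (195.5 − 137)·58.5 = 3422.25.

Profit = 3422.25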